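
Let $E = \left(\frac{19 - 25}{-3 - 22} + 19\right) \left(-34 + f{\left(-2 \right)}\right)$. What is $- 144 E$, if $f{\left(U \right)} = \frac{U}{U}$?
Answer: $\frac{2285712}{25} \approx 91429.0$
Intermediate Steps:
$f{\left(U \right)} = 1$
$E = - \frac{15873}{25}$ ($E = \left(\frac{19 - 25}{-3 - 22} + 19\right) \left(-34 + 1\right) = \left(- \frac{6}{-25} + 19\right) \left(-33\right) = \left(\left(-6\right) \left(- \frac{1}{25}\right) + 19\right) \left(-33\right) = \left(\frac{6}{25} + 19\right) \left(-33\right) = \frac{481}{25} \left(-33\right) = - \frac{15873}{25} \approx -634.92$)
$- 144 E = \left(-144\right) \left(- \frac{15873}{25}\right) = \frac{2285712}{25}$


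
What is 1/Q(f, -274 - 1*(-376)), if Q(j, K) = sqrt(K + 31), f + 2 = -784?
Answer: sqrt(133)/133 ≈ 0.086711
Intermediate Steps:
f = -786 (f = -2 - 784 = -786)
Q(j, K) = sqrt(31 + K)
1/Q(f, -274 - 1*(-376)) = 1/(sqrt(31 + (-274 - 1*(-376)))) = 1/(sqrt(31 + (-274 + 376))) = 1/(sqrt(31 + 102)) = 1/(sqrt(133)) = sqrt(133)/133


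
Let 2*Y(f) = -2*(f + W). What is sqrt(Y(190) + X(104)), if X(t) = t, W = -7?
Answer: I*sqrt(79) ≈ 8.8882*I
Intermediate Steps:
Y(f) = 7 - f (Y(f) = (-2*(f - 7))/2 = (-2*(-7 + f))/2 = (14 - 2*f)/2 = 7 - f)
sqrt(Y(190) + X(104)) = sqrt((7 - 1*190) + 104) = sqrt((7 - 190) + 104) = sqrt(-183 + 104) = sqrt(-79) = I*sqrt(79)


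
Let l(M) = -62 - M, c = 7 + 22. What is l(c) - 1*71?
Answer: -162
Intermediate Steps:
c = 29
l(c) - 1*71 = (-62 - 1*29) - 1*71 = (-62 - 29) - 71 = -91 - 71 = -162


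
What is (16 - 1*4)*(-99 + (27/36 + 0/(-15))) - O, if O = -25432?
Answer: 24253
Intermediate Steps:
(16 - 1*4)*(-99 + (27/36 + 0/(-15))) - O = (16 - 1*4)*(-99 + (27/36 + 0/(-15))) - 1*(-25432) = (16 - 4)*(-99 + (27*(1/36) + 0*(-1/15))) + 25432 = 12*(-99 + (¾ + 0)) + 25432 = 12*(-99 + ¾) + 25432 = 12*(-393/4) + 25432 = -1179 + 25432 = 24253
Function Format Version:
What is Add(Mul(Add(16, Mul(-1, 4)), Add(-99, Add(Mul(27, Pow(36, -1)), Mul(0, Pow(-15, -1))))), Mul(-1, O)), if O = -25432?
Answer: 24253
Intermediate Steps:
Add(Mul(Add(16, Mul(-1, 4)), Add(-99, Add(Mul(27, Pow(36, -1)), Mul(0, Pow(-15, -1))))), Mul(-1, O)) = Add(Mul(Add(16, Mul(-1, 4)), Add(-99, Add(Mul(27, Pow(36, -1)), Mul(0, Pow(-15, -1))))), Mul(-1, -25432)) = Add(Mul(Add(16, -4), Add(-99, Add(Mul(27, Rational(1, 36)), Mul(0, Rational(-1, 15))))), 25432) = Add(Mul(12, Add(-99, Add(Rational(3, 4), 0))), 25432) = Add(Mul(12, Add(-99, Rational(3, 4))), 25432) = Add(Mul(12, Rational(-393, 4)), 25432) = Add(-1179, 25432) = 24253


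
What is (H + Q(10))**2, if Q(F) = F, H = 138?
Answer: 21904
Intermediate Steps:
(H + Q(10))**2 = (138 + 10)**2 = 148**2 = 21904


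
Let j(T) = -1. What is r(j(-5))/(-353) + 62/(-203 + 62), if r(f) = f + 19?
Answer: -24424/49773 ≈ -0.49071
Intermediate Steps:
r(f) = 19 + f
r(j(-5))/(-353) + 62/(-203 + 62) = (19 - 1)/(-353) + 62/(-203 + 62) = 18*(-1/353) + 62/(-141) = -18/353 + 62*(-1/141) = -18/353 - 62/141 = -24424/49773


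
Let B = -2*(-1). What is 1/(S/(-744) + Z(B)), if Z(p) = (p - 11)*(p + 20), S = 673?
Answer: -744/147985 ≈ -0.0050275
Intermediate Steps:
B = 2
Z(p) = (-11 + p)*(20 + p)
1/(S/(-744) + Z(B)) = 1/(673/(-744) + (-220 + 2² + 9*2)) = 1/(673*(-1/744) + (-220 + 4 + 18)) = 1/(-673/744 - 198) = 1/(-147985/744) = -744/147985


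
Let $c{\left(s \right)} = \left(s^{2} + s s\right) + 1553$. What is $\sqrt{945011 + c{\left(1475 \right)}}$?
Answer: $3 \sqrt{588646} \approx 2301.7$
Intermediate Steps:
$c{\left(s \right)} = 1553 + 2 s^{2}$ ($c{\left(s \right)} = \left(s^{2} + s^{2}\right) + 1553 = 2 s^{2} + 1553 = 1553 + 2 s^{2}$)
$\sqrt{945011 + c{\left(1475 \right)}} = \sqrt{945011 + \left(1553 + 2 \cdot 1475^{2}\right)} = \sqrt{945011 + \left(1553 + 2 \cdot 2175625\right)} = \sqrt{945011 + \left(1553 + 4351250\right)} = \sqrt{945011 + 4352803} = \sqrt{5297814} = 3 \sqrt{588646}$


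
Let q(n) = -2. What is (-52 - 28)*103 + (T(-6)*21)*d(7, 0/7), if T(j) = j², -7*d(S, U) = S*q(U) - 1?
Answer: -6620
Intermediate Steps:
d(S, U) = ⅐ + 2*S/7 (d(S, U) = -(S*(-2) - 1)/7 = -(-2*S - 1)/7 = -(-1 - 2*S)/7 = ⅐ + 2*S/7)
(-52 - 28)*103 + (T(-6)*21)*d(7, 0/7) = (-52 - 28)*103 + ((-6)²*21)*(⅐ + (2/7)*7) = -80*103 + (36*21)*(⅐ + 2) = -8240 + 756*(15/7) = -8240 + 1620 = -6620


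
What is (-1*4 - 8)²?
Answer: 144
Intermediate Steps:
(-1*4 - 8)² = (-4 - 8)² = (-12)² = 144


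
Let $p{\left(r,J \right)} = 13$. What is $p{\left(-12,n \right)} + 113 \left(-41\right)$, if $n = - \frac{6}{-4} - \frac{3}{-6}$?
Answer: $-4620$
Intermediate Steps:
$n = 2$ ($n = \left(-6\right) \left(- \frac{1}{4}\right) - - \frac{1}{2} = \frac{3}{2} + \frac{1}{2} = 2$)
$p{\left(-12,n \right)} + 113 \left(-41\right) = 13 + 113 \left(-41\right) = 13 - 4633 = -4620$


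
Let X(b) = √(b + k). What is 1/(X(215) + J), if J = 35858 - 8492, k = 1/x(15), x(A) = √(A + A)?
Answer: 1/(27366 + √(215 + √30/30)) ≈ 3.6522e-5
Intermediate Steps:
x(A) = √2*√A (x(A) = √(2*A) = √2*√A)
k = √30/30 (k = 1/(√2*√15) = 1/(√30) = √30/30 ≈ 0.18257)
X(b) = √(b + √30/30)
J = 27366
1/(X(215) + J) = 1/(√(30*√30 + 900*215)/30 + 27366) = 1/(√(30*√30 + 193500)/30 + 27366) = 1/(√(193500 + 30*√30)/30 + 27366) = 1/(27366 + √(193500 + 30*√30)/30)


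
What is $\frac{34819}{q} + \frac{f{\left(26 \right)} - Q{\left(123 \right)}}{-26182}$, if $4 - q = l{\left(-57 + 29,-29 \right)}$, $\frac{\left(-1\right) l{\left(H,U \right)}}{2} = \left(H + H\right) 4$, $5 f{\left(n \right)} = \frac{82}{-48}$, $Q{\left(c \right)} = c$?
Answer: $- \frac{479776997}{6118320} \approx -78.417$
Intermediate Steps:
$f{\left(n \right)} = - \frac{41}{120}$ ($f{\left(n \right)} = \frac{82 \frac{1}{-48}}{5} = \frac{82 \left(- \frac{1}{48}\right)}{5} = \frac{1}{5} \left(- \frac{41}{24}\right) = - \frac{41}{120}$)
$l{\left(H,U \right)} = - 16 H$ ($l{\left(H,U \right)} = - 2 \left(H + H\right) 4 = - 2 \cdot 2 H 4 = - 2 \cdot 8 H = - 16 H$)
$q = -444$ ($q = 4 - - 16 \left(-57 + 29\right) = 4 - \left(-16\right) \left(-28\right) = 4 - 448 = -444$)
$\frac{34819}{q} + \frac{f{\left(26 \right)} - Q{\left(123 \right)}}{-26182} = \frac{34819}{-444} + \frac{- \frac{41}{120} - 123}{-26182} = 34819 \left(- \frac{1}{444}\right) + \left(- \frac{41}{120} - 123\right) \left(- \frac{1}{26182}\right) = - \frac{34819}{444} - - \frac{779}{165360} = - \frac{34819}{444} + \frac{779}{165360} = - \frac{479776997}{6118320}$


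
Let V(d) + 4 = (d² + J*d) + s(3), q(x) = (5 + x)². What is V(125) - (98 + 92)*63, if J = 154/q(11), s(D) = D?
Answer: 477337/128 ≈ 3729.2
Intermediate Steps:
J = 77/128 (J = 154/((5 + 11)²) = 154/(16²) = 154/256 = 154*(1/256) = 77/128 ≈ 0.60156)
V(d) = -1 + d² + 77*d/128 (V(d) = -4 + ((d² + 77*d/128) + 3) = -4 + (3 + d² + 77*d/128) = -1 + d² + 77*d/128)
V(125) - (98 + 92)*63 = (-1 + 125² + (77/128)*125) - (98 + 92)*63 = (-1 + 15625 + 9625/128) - 190*63 = 2009497/128 - 1*11970 = 2009497/128 - 11970 = 477337/128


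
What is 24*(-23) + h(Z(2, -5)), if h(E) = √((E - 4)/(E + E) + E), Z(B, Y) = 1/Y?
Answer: -552 + √1030/10 ≈ -548.79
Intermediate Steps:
h(E) = √(E + (-4 + E)/(2*E)) (h(E) = √((-4 + E)/((2*E)) + E) = √((-4 + E)*(1/(2*E)) + E) = √((-4 + E)/(2*E) + E) = √(E + (-4 + E)/(2*E)))
24*(-23) + h(Z(2, -5)) = 24*(-23) + √(2 - 8/(1/(-5)) + 4/(-5))/2 = -552 + √(2 - 8/(-⅕) + 4*(-⅕))/2 = -552 + √(2 - 8*(-5) - ⅘)/2 = -552 + √(2 + 40 - ⅘)/2 = -552 + √(206/5)/2 = -552 + (√1030/5)/2 = -552 + √1030/10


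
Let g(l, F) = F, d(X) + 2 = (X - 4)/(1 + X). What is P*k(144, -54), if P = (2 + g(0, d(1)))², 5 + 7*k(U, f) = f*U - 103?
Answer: -17739/7 ≈ -2534.1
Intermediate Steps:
d(X) = -2 + (-4 + X)/(1 + X) (d(X) = -2 + (X - 4)/(1 + X) = -2 + (-4 + X)/(1 + X))
k(U, f) = -108/7 + U*f/7 (k(U, f) = -5/7 + (f*U - 103)/7 = -5/7 + (U*f - 103)/7 = -5/7 + (-103 + U*f)/7 = -5/7 + (-103/7 + U*f/7) = -108/7 + U*f/7)
P = 9/4 (P = (2 + (-6 - 1*1)/(1 + 1))² = (2 + (-6 - 1)/2)² = (2 + (½)*(-7))² = (2 - 7/2)² = (-3/2)² = 9/4 ≈ 2.2500)
P*k(144, -54) = 9*(-108/7 + (⅐)*144*(-54))/4 = 9*(-108/7 - 7776/7)/4 = (9/4)*(-7884/7) = -17739/7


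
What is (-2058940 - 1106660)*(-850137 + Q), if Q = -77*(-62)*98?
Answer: 1210161396000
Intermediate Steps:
Q = 467852 (Q = 4774*98 = 467852)
(-2058940 - 1106660)*(-850137 + Q) = (-2058940 - 1106660)*(-850137 + 467852) = -3165600*(-382285) = 1210161396000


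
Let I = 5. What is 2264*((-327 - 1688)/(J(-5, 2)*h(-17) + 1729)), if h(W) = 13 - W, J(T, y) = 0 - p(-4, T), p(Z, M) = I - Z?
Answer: -4561960/1459 ≈ -3126.8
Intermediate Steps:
p(Z, M) = 5 - Z
J(T, y) = -9 (J(T, y) = 0 - (5 - 1*(-4)) = 0 - (5 + 4) = 0 - 1*9 = 0 - 9 = -9)
2264*((-327 - 1688)/(J(-5, 2)*h(-17) + 1729)) = 2264*((-327 - 1688)/(-9*(13 - 1*(-17)) + 1729)) = 2264*(-2015/(-9*(13 + 17) + 1729)) = 2264*(-2015/(-9*30 + 1729)) = 2264*(-2015/(-270 + 1729)) = 2264*(-2015/1459) = -4561960/1459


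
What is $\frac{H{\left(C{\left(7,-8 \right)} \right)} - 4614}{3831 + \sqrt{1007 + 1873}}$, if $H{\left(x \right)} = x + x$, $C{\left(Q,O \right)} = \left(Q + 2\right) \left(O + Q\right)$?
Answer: $- \frac{1971688}{1630409} + \frac{12352 \sqrt{5}}{1630409} \approx -1.1924$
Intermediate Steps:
$C{\left(Q,O \right)} = \left(2 + Q\right) \left(O + Q\right)$
$H{\left(x \right)} = 2 x$
$\frac{H{\left(C{\left(7,-8 \right)} \right)} - 4614}{3831 + \sqrt{1007 + 1873}} = \frac{2 \left(7^{2} + 2 \left(-8\right) + 2 \cdot 7 - 56\right) - 4614}{3831 + \sqrt{1007 + 1873}} = \frac{2 \left(49 - 16 + 14 - 56\right) - 4614}{3831 + \sqrt{2880}} = \frac{2 \left(-9\right) - 4614}{3831 + 24 \sqrt{5}} = \frac{-18 - 4614}{3831 + 24 \sqrt{5}} = - \frac{4632}{3831 + 24 \sqrt{5}}$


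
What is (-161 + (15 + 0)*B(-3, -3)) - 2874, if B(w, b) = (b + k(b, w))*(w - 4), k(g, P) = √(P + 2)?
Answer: -2720 - 105*I ≈ -2720.0 - 105.0*I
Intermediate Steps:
k(g, P) = √(2 + P)
B(w, b) = (-4 + w)*(b + √(2 + w)) (B(w, b) = (b + √(2 + w))*(w - 4) = (b + √(2 + w))*(-4 + w) = (-4 + w)*(b + √(2 + w)))
(-161 + (15 + 0)*B(-3, -3)) - 2874 = (-161 + (15 + 0)*(-4*(-3) - 4*√(2 - 3) - 3*(-3) - 3*√(2 - 3))) - 2874 = (-161 + 15*(12 - 4*I + 9 - 3*I)) - 2874 = (-161 + 15*(21 - 7*I)) - 2874 = (-161 + (315 - 105*I)) - 2874 = (154 - 105*I) - 2874 = -2720 - 105*I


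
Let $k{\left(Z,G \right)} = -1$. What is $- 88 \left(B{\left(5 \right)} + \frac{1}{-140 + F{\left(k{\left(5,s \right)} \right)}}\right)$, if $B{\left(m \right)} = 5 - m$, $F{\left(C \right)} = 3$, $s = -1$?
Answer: $\frac{88}{137} \approx 0.64234$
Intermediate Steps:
$- 88 \left(B{\left(5 \right)} + \frac{1}{-140 + F{\left(k{\left(5,s \right)} \right)}}\right) = - 88 \left(\left(5 - 5\right) + \frac{1}{-140 + 3}\right) = - 88 \left(\left(5 - 5\right) + \frac{1}{-137}\right) = - 88 \left(0 - \frac{1}{137}\right) = \left(-88\right) \left(- \frac{1}{137}\right) = \frac{88}{137}$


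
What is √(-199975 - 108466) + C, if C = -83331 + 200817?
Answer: 117486 + I*√308441 ≈ 1.1749e+5 + 555.38*I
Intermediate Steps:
C = 117486
√(-199975 - 108466) + C = √(-199975 - 108466) + 117486 = √(-308441) + 117486 = I*√308441 + 117486 = 117486 + I*√308441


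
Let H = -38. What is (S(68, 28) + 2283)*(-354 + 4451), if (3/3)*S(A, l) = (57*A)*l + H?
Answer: 453836981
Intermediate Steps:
S(A, l) = -38 + 57*A*l (S(A, l) = (57*A)*l - 38 = 57*A*l - 38 = -38 + 57*A*l)
(S(68, 28) + 2283)*(-354 + 4451) = ((-38 + 57*68*28) + 2283)*(-354 + 4451) = ((-38 + 108528) + 2283)*4097 = (108490 + 2283)*4097 = 110773*4097 = 453836981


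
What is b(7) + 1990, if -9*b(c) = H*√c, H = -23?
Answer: 1990 + 23*√7/9 ≈ 1996.8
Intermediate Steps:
b(c) = 23*√c/9 (b(c) = -(-23)*√c/9 = 23*√c/9)
b(7) + 1990 = 23*√7/9 + 1990 = 1990 + 23*√7/9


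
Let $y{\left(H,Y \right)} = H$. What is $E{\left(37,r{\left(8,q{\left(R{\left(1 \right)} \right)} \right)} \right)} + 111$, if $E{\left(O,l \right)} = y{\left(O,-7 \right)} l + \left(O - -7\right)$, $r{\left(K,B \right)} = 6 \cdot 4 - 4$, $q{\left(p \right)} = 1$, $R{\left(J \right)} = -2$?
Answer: $895$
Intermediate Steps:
$r{\left(K,B \right)} = 20$ ($r{\left(K,B \right)} = 24 - 4 = 20$)
$E{\left(O,l \right)} = 7 + O + O l$ ($E{\left(O,l \right)} = O l + \left(O - -7\right) = O l + \left(O + 7\right) = O l + \left(7 + O\right) = 7 + O + O l$)
$E{\left(37,r{\left(8,q{\left(R{\left(1 \right)} \right)} \right)} \right)} + 111 = \left(7 + 37 + 37 \cdot 20\right) + 111 = \left(7 + 37 + 740\right) + 111 = 784 + 111 = 895$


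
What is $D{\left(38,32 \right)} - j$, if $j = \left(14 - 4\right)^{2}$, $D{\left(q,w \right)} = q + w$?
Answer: $-30$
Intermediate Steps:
$j = 100$ ($j = 10^{2} = 100$)
$D{\left(38,32 \right)} - j = \left(38 + 32\right) - 100 = 70 - 100 = -30$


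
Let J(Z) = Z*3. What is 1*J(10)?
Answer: 30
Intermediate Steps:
J(Z) = 3*Z
1*J(10) = 1*(3*10) = 1*30 = 30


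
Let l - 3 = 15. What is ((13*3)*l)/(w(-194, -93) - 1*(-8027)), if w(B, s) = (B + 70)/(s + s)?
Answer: 2106/24083 ≈ 0.087448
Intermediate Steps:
l = 18 (l = 3 + 15 = 18)
w(B, s) = (70 + B)/(2*s) (w(B, s) = (70 + B)/((2*s)) = (70 + B)*(1/(2*s)) = (70 + B)/(2*s))
((13*3)*l)/(w(-194, -93) - 1*(-8027)) = ((13*3)*18)/((½)*(70 - 194)/(-93) - 1*(-8027)) = (39*18)/((½)*(-1/93)*(-124) + 8027) = 702/(⅔ + 8027) = 702/(24083/3) = 702*(3/24083) = 2106/24083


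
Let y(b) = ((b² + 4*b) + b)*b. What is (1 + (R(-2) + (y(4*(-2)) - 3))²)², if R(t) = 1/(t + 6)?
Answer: 368275418449/256 ≈ 1.4386e+9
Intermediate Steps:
R(t) = 1/(6 + t)
y(b) = b*(b² + 5*b) (y(b) = (b² + 5*b)*b = b*(b² + 5*b))
(1 + (R(-2) + (y(4*(-2)) - 3))²)² = (1 + (1/(6 - 2) + ((4*(-2))²*(5 + 4*(-2)) - 3))²)² = (1 + (1/4 + ((-8)²*(5 - 8) - 3))²)² = (1 + (¼ + (64*(-3) - 3))²)² = (1 + (¼ + (-192 - 3))²)² = (1 + (¼ - 195)²)² = (1 + (-779/4)²)² = (1 + 606841/16)² = (606857/16)² = 368275418449/256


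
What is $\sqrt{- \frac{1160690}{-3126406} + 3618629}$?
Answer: $\frac{2 \sqrt{2210623957042922374}}{1563203} \approx 1902.3$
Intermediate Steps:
$\sqrt{- \frac{1160690}{-3126406} + 3618629} = \sqrt{\left(-1160690\right) \left(- \frac{1}{3126406}\right) + 3618629} = \sqrt{\frac{580345}{1563203} + 3618629} = \sqrt{\frac{5656652289032}{1563203}} = \frac{2 \sqrt{2210623957042922374}}{1563203}$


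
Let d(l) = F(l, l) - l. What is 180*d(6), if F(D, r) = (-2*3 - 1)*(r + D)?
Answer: -16200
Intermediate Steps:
F(D, r) = -7*D - 7*r (F(D, r) = (-6 - 1)*(D + r) = -7*(D + r) = -7*D - 7*r)
d(l) = -15*l (d(l) = (-7*l - 7*l) - l = -14*l - l = -15*l)
180*d(6) = 180*(-15*6) = 180*(-90) = -16200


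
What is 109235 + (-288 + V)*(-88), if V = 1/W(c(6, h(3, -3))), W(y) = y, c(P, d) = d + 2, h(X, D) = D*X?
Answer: 942141/7 ≈ 1.3459e+5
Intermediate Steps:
c(P, d) = 2 + d
V = -1/7 (V = 1/(2 - 3*3) = 1/(2 - 9) = 1/(-7) = -1/7 ≈ -0.14286)
109235 + (-288 + V)*(-88) = 109235 + (-288 - 1/7)*(-88) = 109235 - 2017/7*(-88) = 109235 + 177496/7 = 942141/7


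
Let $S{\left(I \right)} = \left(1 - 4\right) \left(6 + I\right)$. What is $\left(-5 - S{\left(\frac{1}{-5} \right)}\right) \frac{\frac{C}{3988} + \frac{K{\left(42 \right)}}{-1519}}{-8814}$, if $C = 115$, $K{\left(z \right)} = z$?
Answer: $- \frac{79}{47317620} \approx -1.6696 \cdot 10^{-6}$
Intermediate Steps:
$S{\left(I \right)} = -18 - 3 I$ ($S{\left(I \right)} = - 3 \left(6 + I\right) = -18 - 3 I$)
$\left(-5 - S{\left(\frac{1}{-5} \right)}\right) \frac{\frac{C}{3988} + \frac{K{\left(42 \right)}}{-1519}}{-8814} = \left(-5 - \left(-18 - \frac{3}{-5}\right)\right) \frac{\frac{115}{3988} + \frac{42}{-1519}}{-8814} = \left(-5 - \left(-18 - - \frac{3}{5}\right)\right) \left(115 \cdot \frac{1}{3988} + 42 \left(- \frac{1}{1519}\right)\right) \left(- \frac{1}{8814}\right) = \left(-5 - \left(-18 + \frac{3}{5}\right)\right) \left(\frac{115}{3988} - \frac{6}{217}\right) \left(- \frac{1}{8814}\right) = \left(-5 - - \frac{87}{5}\right) \frac{1027}{865396} \left(- \frac{1}{8814}\right) = \left(-5 + \frac{87}{5}\right) \left(- \frac{79}{586738488}\right) = \frac{62}{5} \left(- \frac{79}{586738488}\right) = - \frac{79}{47317620}$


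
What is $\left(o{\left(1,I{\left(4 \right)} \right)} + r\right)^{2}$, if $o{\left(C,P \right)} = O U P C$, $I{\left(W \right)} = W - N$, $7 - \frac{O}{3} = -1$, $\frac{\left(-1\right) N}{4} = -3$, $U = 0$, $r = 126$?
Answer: $15876$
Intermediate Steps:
$N = 12$ ($N = \left(-4\right) \left(-3\right) = 12$)
$O = 24$ ($O = 21 - -3 = 21 + 3 = 24$)
$I{\left(W \right)} = -12 + W$ ($I{\left(W \right)} = W - 12 = -12 + W$)
$o{\left(C,P \right)} = 0$ ($o{\left(C,P \right)} = 24 \cdot 0 P C = 24 \cdot 0 C = 24 \cdot 0 = 0$)
$\left(o{\left(1,I{\left(4 \right)} \right)} + r\right)^{2} = \left(0 + 126\right)^{2} = 126^{2} = 15876$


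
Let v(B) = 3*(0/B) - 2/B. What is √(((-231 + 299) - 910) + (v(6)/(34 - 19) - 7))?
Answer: I*√191030/15 ≈ 29.138*I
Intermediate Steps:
v(B) = -2/B (v(B) = 3*0 - 2/B = 0 - 2/B = -2/B)
√(((-231 + 299) - 910) + (v(6)/(34 - 19) - 7)) = √(((-231 + 299) - 910) + ((-2/6)/(34 - 19) - 7)) = √((68 - 910) + ((-2*⅙)/15 - 7)) = √(-842 + ((1/15)*(-⅓) - 7)) = √(-842 + (-1/45 - 7)) = √(-842 - 316/45) = √(-38206/45) = I*√191030/15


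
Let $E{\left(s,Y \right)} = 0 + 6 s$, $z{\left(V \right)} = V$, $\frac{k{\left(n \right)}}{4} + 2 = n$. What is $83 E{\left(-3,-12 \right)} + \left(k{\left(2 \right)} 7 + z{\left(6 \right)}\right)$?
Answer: $-1488$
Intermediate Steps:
$k{\left(n \right)} = -8 + 4 n$
$E{\left(s,Y \right)} = 6 s$
$83 E{\left(-3,-12 \right)} + \left(k{\left(2 \right)} 7 + z{\left(6 \right)}\right) = 83 \cdot 6 \left(-3\right) + \left(\left(-8 + 4 \cdot 2\right) 7 + 6\right) = 83 \left(-18\right) + \left(\left(-8 + 8\right) 7 + 6\right) = -1494 + \left(0 \cdot 7 + 6\right) = -1494 + \left(0 + 6\right) = -1494 + 6 = -1488$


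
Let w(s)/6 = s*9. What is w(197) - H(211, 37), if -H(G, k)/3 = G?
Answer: 11271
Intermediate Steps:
w(s) = 54*s (w(s) = 6*(s*9) = 6*(9*s) = 54*s)
H(G, k) = -3*G
w(197) - H(211, 37) = 54*197 - (-3)*211 = 10638 - 1*(-633) = 10638 + 633 = 11271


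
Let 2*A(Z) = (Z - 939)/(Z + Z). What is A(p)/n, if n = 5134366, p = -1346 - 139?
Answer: 101/1270755585 ≈ 7.9480e-8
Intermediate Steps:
p = -1485
A(Z) = (-939 + Z)/(4*Z) (A(Z) = ((Z - 939)/(Z + Z))/2 = ((-939 + Z)/((2*Z)))/2 = ((-939 + Z)*(1/(2*Z)))/2 = ((-939 + Z)/(2*Z))/2 = (-939 + Z)/(4*Z))
A(p)/n = ((1/4)*(-939 - 1485)/(-1485))/5134366 = ((1/4)*(-1/1485)*(-2424))*(1/5134366) = (202/495)*(1/5134366) = 101/1270755585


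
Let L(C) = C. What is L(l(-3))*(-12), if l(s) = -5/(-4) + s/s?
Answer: -27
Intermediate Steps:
l(s) = 9/4 (l(s) = -5*(-¼) + 1 = 5/4 + 1 = 9/4)
L(l(-3))*(-12) = (9/4)*(-12) = -27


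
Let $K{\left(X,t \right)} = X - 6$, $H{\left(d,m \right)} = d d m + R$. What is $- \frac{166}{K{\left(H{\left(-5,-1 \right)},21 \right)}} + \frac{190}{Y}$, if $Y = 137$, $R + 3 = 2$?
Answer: $\frac{14411}{2192} \approx 6.5744$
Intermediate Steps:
$R = -1$ ($R = -3 + 2 = -1$)
$H{\left(d,m \right)} = -1 + m d^{2}$ ($H{\left(d,m \right)} = d d m - 1 = d^{2} m - 1 = m d^{2} - 1 = -1 + m d^{2}$)
$K{\left(X,t \right)} = -6 + X$
$- \frac{166}{K{\left(H{\left(-5,-1 \right)},21 \right)}} + \frac{190}{Y} = - \frac{166}{-6 - 26} + \frac{190}{137} = - \frac{166}{-32} + \frac{190}{137} = \left(-166\right) \left(- \frac{1}{32}\right) + \frac{190}{137} = \frac{83}{16} + \frac{190}{137} = \frac{14411}{2192}$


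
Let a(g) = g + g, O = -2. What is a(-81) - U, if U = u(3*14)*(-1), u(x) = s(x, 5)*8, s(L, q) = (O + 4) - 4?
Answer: -178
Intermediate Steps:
s(L, q) = -2 (s(L, q) = (-2 + 4) - 4 = 2 - 4 = -2)
a(g) = 2*g
u(x) = -16 (u(x) = -2*8 = -16)
U = 16 (U = -16*(-1) = 16)
a(-81) - U = 2*(-81) - 1*16 = -162 - 16 = -178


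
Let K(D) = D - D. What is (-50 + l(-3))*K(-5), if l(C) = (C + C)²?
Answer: 0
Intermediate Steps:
l(C) = 4*C² (l(C) = (2*C)² = 4*C²)
K(D) = 0
(-50 + l(-3))*K(-5) = (-50 + 4*(-3)²)*0 = (-50 + 4*9)*0 = (-50 + 36)*0 = -14*0 = 0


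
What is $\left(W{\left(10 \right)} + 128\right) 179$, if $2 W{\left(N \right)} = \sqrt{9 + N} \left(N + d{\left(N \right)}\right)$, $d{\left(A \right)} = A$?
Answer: $22912 + 1790 \sqrt{19} \approx 30714.0$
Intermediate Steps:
$W{\left(N \right)} = N \sqrt{9 + N}$ ($W{\left(N \right)} = \frac{\sqrt{9 + N} \left(N + N\right)}{2} = \frac{\sqrt{9 + N} 2 N}{2} = \frac{2 N \sqrt{9 + N}}{2} = N \sqrt{9 + N}$)
$\left(W{\left(10 \right)} + 128\right) 179 = \left(10 \sqrt{9 + 10} + 128\right) 179 = \left(10 \sqrt{19} + 128\right) 179 = \left(128 + 10 \sqrt{19}\right) 179 = 22912 + 1790 \sqrt{19}$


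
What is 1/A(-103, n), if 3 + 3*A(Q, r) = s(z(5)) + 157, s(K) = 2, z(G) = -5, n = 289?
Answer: 1/52 ≈ 0.019231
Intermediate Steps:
A(Q, r) = 52 (A(Q, r) = -1 + (2 + 157)/3 = -1 + (1/3)*159 = -1 + 53 = 52)
1/A(-103, n) = 1/52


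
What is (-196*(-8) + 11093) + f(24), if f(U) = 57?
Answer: 12718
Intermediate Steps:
(-196*(-8) + 11093) + f(24) = (-196*(-8) + 11093) + 57 = (1568 + 11093) + 57 = 12661 + 57 = 12718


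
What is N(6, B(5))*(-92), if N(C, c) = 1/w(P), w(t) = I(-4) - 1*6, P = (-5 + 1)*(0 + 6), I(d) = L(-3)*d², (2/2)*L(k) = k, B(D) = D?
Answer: 46/27 ≈ 1.7037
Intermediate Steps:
L(k) = k
I(d) = -3*d²
P = -24 (P = -4*6 = -24)
w(t) = -54 (w(t) = -3*(-4)² - 1*6 = -3*16 - 6 = -48 - 6 = -54)
N(C, c) = -1/54 (N(C, c) = 1/(-54) = -1/54)
N(6, B(5))*(-92) = -1/54*(-92) = 46/27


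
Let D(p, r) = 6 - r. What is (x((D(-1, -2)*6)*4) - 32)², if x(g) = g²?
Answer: 1356596224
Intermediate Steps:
(x((D(-1, -2)*6)*4) - 32)² = ((((6 - 1*(-2))*6)*4)² - 32)² = ((((6 + 2)*6)*4)² - 32)² = (((8*6)*4)² - 32)² = ((48*4)² - 32)² = (192² - 32)² = (36864 - 32)² = 36832² = 1356596224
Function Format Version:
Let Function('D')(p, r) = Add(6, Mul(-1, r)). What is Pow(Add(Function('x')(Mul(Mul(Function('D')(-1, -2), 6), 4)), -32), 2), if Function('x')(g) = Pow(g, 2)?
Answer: 1356596224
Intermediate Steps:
Pow(Add(Function('x')(Mul(Mul(Function('D')(-1, -2), 6), 4)), -32), 2) = Pow(Add(Pow(Mul(Mul(Add(6, Mul(-1, -2)), 6), 4), 2), -32), 2) = Pow(Add(Pow(Mul(Mul(Add(6, 2), 6), 4), 2), -32), 2) = Pow(Add(Pow(Mul(Mul(8, 6), 4), 2), -32), 2) = Pow(Add(Pow(Mul(48, 4), 2), -32), 2) = Pow(Add(Pow(192, 2), -32), 2) = Pow(Add(36864, -32), 2) = Pow(36832, 2) = 1356596224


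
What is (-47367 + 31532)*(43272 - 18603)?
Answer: -390633615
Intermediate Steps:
(-47367 + 31532)*(43272 - 18603) = -15835*24669 = -390633615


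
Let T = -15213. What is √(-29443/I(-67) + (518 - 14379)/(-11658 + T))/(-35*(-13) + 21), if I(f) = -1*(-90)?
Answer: I*√139551714130/9838920 ≈ 0.037968*I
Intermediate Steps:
I(f) = 90
√(-29443/I(-67) + (518 - 14379)/(-11658 + T))/(-35*(-13) + 21) = √(-29443/90 + (518 - 14379)/(-11658 - 15213))/(-35*(-13) + 21) = √(-29443*1/90 - 13861/(-26871))/(455 + 21) = √(-29443/90 - 13861*(-1/26871))/476 = √(-29443/90 + 13861/26871)*(1/476) = √(-263305121/806130)*(1/476) = (I*√139551714130/20670)*(1/476) = I*√139551714130/9838920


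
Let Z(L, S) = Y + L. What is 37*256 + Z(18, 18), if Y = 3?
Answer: 9493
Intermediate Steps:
Z(L, S) = 3 + L
37*256 + Z(18, 18) = 37*256 + (3 + 18) = 9472 + 21 = 9493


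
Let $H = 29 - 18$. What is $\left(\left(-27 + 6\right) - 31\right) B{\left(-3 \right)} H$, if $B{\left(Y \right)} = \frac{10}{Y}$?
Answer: $\frac{5720}{3} \approx 1906.7$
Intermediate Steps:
$H = 11$
$\left(\left(-27 + 6\right) - 31\right) B{\left(-3 \right)} H = \left(\left(-27 + 6\right) - 31\right) \frac{10}{-3} \cdot 11 = \left(-21 - 31\right) 10 \left(- \frac{1}{3}\right) 11 = \left(-52\right) \left(- \frac{10}{3}\right) 11 = \frac{520}{3} \cdot 11 = \frac{5720}{3}$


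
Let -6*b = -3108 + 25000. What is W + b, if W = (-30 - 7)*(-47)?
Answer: -5729/3 ≈ -1909.7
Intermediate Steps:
b = -10946/3 (b = -(-3108 + 25000)/6 = -⅙*21892 = -10946/3 ≈ -3648.7)
W = 1739 (W = -37*(-47) = 1739)
W + b = 1739 - 10946/3 = -5729/3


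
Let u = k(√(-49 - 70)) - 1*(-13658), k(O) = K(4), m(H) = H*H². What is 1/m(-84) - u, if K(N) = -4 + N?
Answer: -8095151233/592704 ≈ -13658.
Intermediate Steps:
m(H) = H³
k(O) = 0 (k(O) = -4 + 4 = 0)
u = 13658 (u = 0 - 1*(-13658) = 0 + 13658 = 13658)
1/m(-84) - u = 1/((-84)³) - 1*13658 = 1/(-592704) - 13658 = -1/592704 - 13658 = -8095151233/592704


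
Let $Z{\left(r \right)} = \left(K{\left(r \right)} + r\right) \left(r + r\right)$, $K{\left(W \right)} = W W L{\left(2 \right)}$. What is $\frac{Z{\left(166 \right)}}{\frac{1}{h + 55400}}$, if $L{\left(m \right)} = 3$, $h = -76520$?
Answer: $-580818754560$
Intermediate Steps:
$K{\left(W \right)} = 3 W^{2}$ ($K{\left(W \right)} = W W 3 = W^{2} \cdot 3 = 3 W^{2}$)
$Z{\left(r \right)} = 2 r \left(r + 3 r^{2}\right)$ ($Z{\left(r \right)} = \left(3 r^{2} + r\right) \left(r + r\right) = \left(r + 3 r^{2}\right) 2 r = 2 r \left(r + 3 r^{2}\right)$)
$\frac{Z{\left(166 \right)}}{\frac{1}{h + 55400}} = \frac{166^{2} \left(2 + 6 \cdot 166\right)}{\frac{1}{-76520 + 55400}} = \frac{27556 \left(2 + 996\right)}{\frac{1}{-21120}} = \frac{27556 \cdot 998}{- \frac{1}{21120}} = 27500888 \left(-21120\right) = -580818754560$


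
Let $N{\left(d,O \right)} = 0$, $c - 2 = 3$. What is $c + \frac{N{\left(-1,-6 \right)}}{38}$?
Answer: $5$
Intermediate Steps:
$c = 5$ ($c = 2 + 3 = 5$)
$c + \frac{N{\left(-1,-6 \right)}}{38} = 5 + \frac{0}{38} = 5 + 0 \cdot \frac{1}{38} = 5 + 0 = 5$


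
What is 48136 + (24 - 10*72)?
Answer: 47440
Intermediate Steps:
48136 + (24 - 10*72) = 48136 + (24 - 720) = 48136 - 696 = 47440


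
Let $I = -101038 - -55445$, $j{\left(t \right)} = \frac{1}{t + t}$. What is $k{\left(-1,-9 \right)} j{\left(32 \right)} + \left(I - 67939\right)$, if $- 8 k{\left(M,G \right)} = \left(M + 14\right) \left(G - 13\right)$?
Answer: $- \frac{29064049}{256} \approx -1.1353 \cdot 10^{5}$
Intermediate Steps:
$j{\left(t \right)} = \frac{1}{2 t}$
$k{\left(M,G \right)} = - \frac{\left(-13 + G\right) \left(14 + M\right)}{8}$ ($k{\left(M,G \right)} = - \frac{\left(M + 14\right) \left(G - 13\right)}{8} = - \frac{\left(14 + M\right) \left(-13 + G\right)}{8} = - \frac{\left(-13 + G\right) \left(14 + M\right)}{8}$)
$I = -45593$ ($I = -101038 + 55445 = -45593$)
$k{\left(-1,-9 \right)} j{\left(32 \right)} + \left(I - 67939\right) = \left(\frac{91}{4} - - \frac{63}{4} + \frac{13}{8} \left(-1\right) - \left(- \frac{9}{8}\right) \left(-1\right)\right) \frac{1}{2 \cdot 32} - 113532 = \left(\frac{91}{4} + \frac{63}{4} - \frac{13}{8} - \frac{9}{8}\right) \frac{1}{2} \cdot \frac{1}{32} - 113532 = \frac{143}{4} \cdot \frac{1}{64} - 113532 = \frac{143}{256} - 113532 = - \frac{29064049}{256}$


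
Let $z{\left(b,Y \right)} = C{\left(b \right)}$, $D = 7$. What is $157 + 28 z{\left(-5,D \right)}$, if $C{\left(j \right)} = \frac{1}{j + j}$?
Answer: $\frac{771}{5} \approx 154.2$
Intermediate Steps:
$C{\left(j \right)} = \frac{1}{2 j}$
$z{\left(b,Y \right)} = \frac{1}{2 b}$
$157 + 28 z{\left(-5,D \right)} = 157 + 28 \frac{1}{2 \left(-5\right)} = 157 + 28 \cdot \frac{1}{2} \left(- \frac{1}{5}\right) = 157 + 28 \left(- \frac{1}{10}\right) = 157 - \frac{14}{5} = \frac{771}{5}$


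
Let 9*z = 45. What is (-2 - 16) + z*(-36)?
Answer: -198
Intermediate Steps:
z = 5 (z = (1/9)*45 = 5)
(-2 - 16) + z*(-36) = (-2 - 16) + 5*(-36) = -18 - 180 = -198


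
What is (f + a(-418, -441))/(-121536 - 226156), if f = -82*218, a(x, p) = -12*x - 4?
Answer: 3216/86923 ≈ 0.036998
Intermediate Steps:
a(x, p) = -4 - 12*x
f = -17876
(f + a(-418, -441))/(-121536 - 226156) = (-17876 + (-4 - 12*(-418)))/(-121536 - 226156) = (-17876 + (-4 + 5016))/(-347692) = (-17876 + 5012)*(-1/347692) = -12864*(-1/347692) = 3216/86923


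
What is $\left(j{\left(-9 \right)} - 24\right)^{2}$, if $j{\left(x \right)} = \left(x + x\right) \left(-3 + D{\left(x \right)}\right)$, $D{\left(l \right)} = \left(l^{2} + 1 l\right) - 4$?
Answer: $1425636$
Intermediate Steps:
$D{\left(l \right)} = -4 + l + l^{2}$ ($D{\left(l \right)} = \left(l^{2} + l\right) - 4 = \left(l + l^{2}\right) - 4 = -4 + l + l^{2}$)
$j{\left(x \right)} = 2 x \left(-7 + x + x^{2}\right)$ ($j{\left(x \right)} = \left(x + x\right) \left(-3 + \left(-4 + x + x^{2}\right)\right) = 2 x \left(-7 + x + x^{2}\right)$)
$\left(j{\left(-9 \right)} - 24\right)^{2} = \left(2 \left(-9\right) \left(-7 - 9 + \left(-9\right)^{2}\right) - 24\right)^{2} = \left(2 \left(-9\right) \left(-7 - 9 + 81\right) - 24\right)^{2} = \left(2 \left(-9\right) 65 - 24\right)^{2} = \left(-1170 - 24\right)^{2} = \left(-1194\right)^{2} = 1425636$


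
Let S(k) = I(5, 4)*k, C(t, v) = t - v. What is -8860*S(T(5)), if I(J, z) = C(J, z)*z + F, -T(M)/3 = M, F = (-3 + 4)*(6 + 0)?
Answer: 1329000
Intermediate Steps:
F = 6 (F = 1*6 = 6)
T(M) = -3*M
I(J, z) = 6 + z*(J - z) (I(J, z) = (J - z)*z + 6 = z*(J - z) + 6 = 6 + z*(J - z))
S(k) = 10*k (S(k) = (6 + 4*(5 - 1*4))*k = (6 + 4*(5 - 4))*k = (6 + 4*1)*k = (6 + 4)*k = 10*k)
-8860*S(T(5)) = -88600*(-3*5) = -88600*(-15) = -8860*(-150) = 1329000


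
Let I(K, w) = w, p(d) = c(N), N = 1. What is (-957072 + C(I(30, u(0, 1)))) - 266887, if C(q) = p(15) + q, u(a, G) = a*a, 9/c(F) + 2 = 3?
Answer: -1223950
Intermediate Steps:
c(F) = 9 (c(F) = 9/(-2 + 3) = 9/1 = 9*1 = 9)
p(d) = 9
u(a, G) = a**2
C(q) = 9 + q
(-957072 + C(I(30, u(0, 1)))) - 266887 = (-957072 + (9 + 0**2)) - 266887 = (-957072 + (9 + 0)) - 266887 = (-957072 + 9) - 266887 = -957063 - 266887 = -1223950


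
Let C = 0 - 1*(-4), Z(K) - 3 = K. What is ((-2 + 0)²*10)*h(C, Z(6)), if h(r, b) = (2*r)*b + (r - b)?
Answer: 2680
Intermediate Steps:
Z(K) = 3 + K
C = 4 (C = 0 + 4 = 4)
h(r, b) = r - b + 2*b*r (h(r, b) = 2*b*r + (r - b) = r - b + 2*b*r)
((-2 + 0)²*10)*h(C, Z(6)) = ((-2 + 0)²*10)*(4 - (3 + 6) + 2*(3 + 6)*4) = ((-2)²*10)*(4 - 1*9 + 2*9*4) = (4*10)*(4 - 9 + 72) = 40*67 = 2680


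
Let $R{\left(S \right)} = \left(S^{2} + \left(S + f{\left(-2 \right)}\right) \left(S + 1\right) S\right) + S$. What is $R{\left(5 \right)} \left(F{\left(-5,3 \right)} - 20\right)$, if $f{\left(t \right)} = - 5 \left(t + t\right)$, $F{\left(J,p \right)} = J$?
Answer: $-19500$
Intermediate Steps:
$f{\left(t \right)} = - 10 t$ ($f{\left(t \right)} = - 5 \cdot 2 t = - 10 t$)
$R{\left(S \right)} = S + S^{2} + S \left(1 + S\right) \left(20 + S\right)$ ($R{\left(S \right)} = \left(S^{2} + \left(S - -20\right) \left(S + 1\right) S\right) + S = \left(S^{2} + \left(S + 20\right) \left(1 + S\right) S\right) + S = \left(S^{2} + \left(20 + S\right) \left(1 + S\right) S\right) + S = \left(S^{2} + \left(1 + S\right) \left(20 + S\right) S\right) + S = \left(S^{2} + S \left(1 + S\right) \left(20 + S\right)\right) + S = S + S^{2} + S \left(1 + S\right) \left(20 + S\right)$)
$R{\left(5 \right)} \left(F{\left(-5,3 \right)} - 20\right) = 5 \left(21 + 5^{2} + 22 \cdot 5\right) \left(-5 - 20\right) = 5 \left(21 + 25 + 110\right) \left(-5 - 20\right) = 5 \cdot 156 \left(-25\right) = 780 \left(-25\right) = -19500$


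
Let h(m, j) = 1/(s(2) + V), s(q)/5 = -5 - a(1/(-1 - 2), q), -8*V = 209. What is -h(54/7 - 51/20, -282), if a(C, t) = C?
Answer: 24/1187 ≈ 0.020219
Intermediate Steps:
V = -209/8 (V = -⅛*209 = -209/8 ≈ -26.125)
s(q) = -70/3 (s(q) = 5*(-5 - 1/(-1 - 2)) = 5*(-5 - 1/(-3)) = 5*(-5 - 1*(-⅓)) = 5*(-5 + ⅓) = 5*(-14/3) = -70/3)
h(m, j) = -24/1187 (h(m, j) = 1/(-70/3 - 209/8) = 1/(-1187/24) = -24/1187)
-h(54/7 - 51/20, -282) = -1*(-24/1187) = 24/1187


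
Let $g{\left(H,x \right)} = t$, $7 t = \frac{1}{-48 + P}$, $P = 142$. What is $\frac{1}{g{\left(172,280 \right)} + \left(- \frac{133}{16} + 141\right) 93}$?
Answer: $\frac{5264}{64957439} \approx 8.1038 \cdot 10^{-5}$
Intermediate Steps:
$t = \frac{1}{658}$ ($t = \frac{1}{7 \left(-48 + 142\right)} = \frac{1}{7 \cdot 94} = \frac{1}{7} \cdot \frac{1}{94} = \frac{1}{658} \approx 0.0015198$)
$g{\left(H,x \right)} = \frac{1}{658}$
$\frac{1}{g{\left(172,280 \right)} + \left(- \frac{133}{16} + 141\right) 93} = \frac{1}{\frac{1}{658} + \left(- \frac{133}{16} + 141\right) 93} = \frac{1}{\frac{1}{658} + \frac{2123}{16} \cdot 93} = \frac{1}{\frac{1}{658} + \frac{197439}{16}} = \frac{1}{\frac{64957439}{5264}} = \frac{5264}{64957439}$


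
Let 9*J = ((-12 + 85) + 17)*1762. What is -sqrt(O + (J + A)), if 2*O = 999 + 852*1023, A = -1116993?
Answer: -I*sqrt(2652302)/2 ≈ -814.29*I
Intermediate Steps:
O = 872595/2 (O = (999 + 852*1023)/2 = (999 + 871596)/2 = (1/2)*872595 = 872595/2 ≈ 4.3630e+5)
J = 17620 (J = (((-12 + 85) + 17)*1762)/9 = ((73 + 17)*1762)/9 = (90*1762)/9 = (1/9)*158580 = 17620)
-sqrt(O + (J + A)) = -sqrt(872595/2 + (17620 - 1116993)) = -sqrt(872595/2 - 1099373) = -sqrt(-1326151/2) = -I*sqrt(2652302)/2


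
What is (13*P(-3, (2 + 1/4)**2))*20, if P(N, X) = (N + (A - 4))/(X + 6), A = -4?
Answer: -45760/177 ≈ -258.53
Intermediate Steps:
P(N, X) = (-8 + N)/(6 + X) (P(N, X) = (N + (-4 - 4))/(X + 6) = (N - 8)/(6 + X) = (-8 + N)/(6 + X))
(13*P(-3, (2 + 1/4)**2))*20 = (13*((-8 - 3)/(6 + (2 + 1/4)**2)))*20 = (13*(-11/(6 + (2 + 1/4)**2)))*20 = (13*(-11/(6 + (9/4)**2)))*20 = (13*(-11/(6 + 81/16)))*20 = (13*(-11/(177/16)))*20 = (13*((16/177)*(-11)))*20 = (13*(-176/177))*20 = -2288/177*20 = -45760/177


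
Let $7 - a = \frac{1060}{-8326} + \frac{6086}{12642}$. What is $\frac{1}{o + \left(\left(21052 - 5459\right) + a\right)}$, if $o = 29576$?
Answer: $\frac{26314323}{1188766537969} \approx 2.2136 \cdot 10^{-5}$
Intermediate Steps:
$a = \frac{174882382}{26314323}$ ($a = 7 - \left(\frac{1060}{-8326} + \frac{6086}{12642}\right) = 7 - \left(1060 \left(- \frac{1}{8326}\right) + 6086 \cdot \frac{1}{12642}\right) = 7 - \left(- \frac{530}{4163} + \frac{3043}{6321}\right) = 7 - \frac{9317879}{26314323} = \frac{174882382}{26314323} \approx 6.6459$)
$\frac{1}{o + \left(\left(21052 - 5459\right) + a\right)} = \frac{1}{29576 + \left(\left(21052 - 5459\right) + \frac{174882382}{26314323}\right)} = \frac{1}{29576 + \left(15593 + \frac{174882382}{26314323}\right)} = \frac{1}{29576 + \frac{410494120921}{26314323}} = \frac{1}{\frac{1188766537969}{26314323}} = \frac{26314323}{1188766537969}$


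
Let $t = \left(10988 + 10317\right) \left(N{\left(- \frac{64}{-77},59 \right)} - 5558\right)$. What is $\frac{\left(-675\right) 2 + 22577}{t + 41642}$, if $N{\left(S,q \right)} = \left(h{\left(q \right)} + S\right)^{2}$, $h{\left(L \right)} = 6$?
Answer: $- \frac{125854883}{695930325912} \approx -0.00018084$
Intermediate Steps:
$N{\left(S,q \right)} = \left(6 + S\right)^{2}$
$t = - \frac{696177221330}{5929}$ ($t = \left(10988 + 10317\right) \left(\left(6 - \frac{64}{-77}\right)^{2} - 5558\right) = 21305 \left(\left(6 - - \frac{64}{77}\right)^{2} - 5558\right) = 21305 \left(\left(6 + \frac{64}{77}\right)^{2} - 5558\right) = 21305 \left(\left(\frac{526}{77}\right)^{2} - 5558\right) = 21305 \left(\frac{276676}{5929} - 5558\right) = 21305 \left(- \frac{32676706}{5929}\right) = - \frac{696177221330}{5929} \approx -1.1742 \cdot 10^{8}$)
$\frac{\left(-675\right) 2 + 22577}{t + 41642} = \frac{\left(-675\right) 2 + 22577}{- \frac{696177221330}{5929} + 41642} = \frac{-1350 + 22577}{- \frac{695930325912}{5929}} = 21227 \left(- \frac{5929}{695930325912}\right) = - \frac{125854883}{695930325912}$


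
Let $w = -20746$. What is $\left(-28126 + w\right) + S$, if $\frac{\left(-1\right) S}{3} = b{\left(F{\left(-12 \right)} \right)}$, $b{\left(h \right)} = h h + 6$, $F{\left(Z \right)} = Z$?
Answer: $-49322$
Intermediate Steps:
$b{\left(h \right)} = 6 + h^{2}$ ($b{\left(h \right)} = h^{2} + 6 = 6 + h^{2}$)
$S = -450$ ($S = - 3 \left(6 + \left(-12\right)^{2}\right) = - 3 \left(6 + 144\right) = \left(-3\right) 150 = -450$)
$\left(-28126 + w\right) + S = \left(-28126 - 20746\right) - 450 = -48872 - 450 = -49322$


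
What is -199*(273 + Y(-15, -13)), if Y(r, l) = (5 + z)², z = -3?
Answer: -55123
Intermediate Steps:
Y(r, l) = 4 (Y(r, l) = (5 - 3)² = 2² = 4)
-199*(273 + Y(-15, -13)) = -199*(273 + 4) = -199*277 = -55123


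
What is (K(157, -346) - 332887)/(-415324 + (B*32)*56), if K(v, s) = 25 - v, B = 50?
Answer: 333019/325724 ≈ 1.0224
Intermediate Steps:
(K(157, -346) - 332887)/(-415324 + (B*32)*56) = ((25 - 1*157) - 332887)/(-415324 + (50*32)*56) = ((25 - 157) - 332887)/(-415324 + 1600*56) = (-132 - 332887)/(-415324 + 89600) = -333019/(-325724) = -333019*(-1/325724) = 333019/325724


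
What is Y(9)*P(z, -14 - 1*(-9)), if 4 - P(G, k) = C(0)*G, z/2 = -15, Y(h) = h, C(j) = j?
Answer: 36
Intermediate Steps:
z = -30 (z = 2*(-15) = -30)
P(G, k) = 4 (P(G, k) = 4 - 0*G = 4 - 1*0 = 4 + 0 = 4)
Y(9)*P(z, -14 - 1*(-9)) = 9*4 = 36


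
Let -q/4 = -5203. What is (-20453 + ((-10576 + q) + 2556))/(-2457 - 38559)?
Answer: 7661/41016 ≈ 0.18678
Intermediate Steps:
q = 20812 (q = -4*(-5203) = 20812)
(-20453 + ((-10576 + q) + 2556))/(-2457 - 38559) = (-20453 + ((-10576 + 20812) + 2556))/(-2457 - 38559) = (-20453 + (10236 + 2556))/(-41016) = (-20453 + 12792)*(-1/41016) = -7661*(-1/41016) = 7661/41016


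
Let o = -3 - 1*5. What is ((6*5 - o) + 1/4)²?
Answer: 23409/16 ≈ 1463.1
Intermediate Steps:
o = -8 (o = -3 - 5 = -8)
((6*5 - o) + 1/4)² = ((6*5 - 1*(-8)) + 1/4)² = ((30 + 8) + ¼)² = (38 + ¼)² = (153/4)² = 23409/16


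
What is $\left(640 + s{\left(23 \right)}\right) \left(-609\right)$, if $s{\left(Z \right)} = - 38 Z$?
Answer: $142506$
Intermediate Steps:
$\left(640 + s{\left(23 \right)}\right) \left(-609\right) = \left(640 - 874\right) \left(-609\right) = \left(-234\right) \left(-609\right) = 142506$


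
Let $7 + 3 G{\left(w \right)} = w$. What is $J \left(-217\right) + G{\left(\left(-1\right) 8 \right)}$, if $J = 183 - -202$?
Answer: $-83550$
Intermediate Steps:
$G{\left(w \right)} = - \frac{7}{3} + \frac{w}{3}$
$J = 385$ ($J = 183 + 202 = 385$)
$J \left(-217\right) + G{\left(\left(-1\right) 8 \right)} = 385 \left(-217\right) + \left(- \frac{7}{3} + \frac{\left(-1\right) 8}{3}\right) = -83545 + \left(- \frac{7}{3} + \frac{1}{3} \left(-8\right)\right) = -83545 - 5 = -83550$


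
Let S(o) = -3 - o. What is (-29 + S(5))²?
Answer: 1369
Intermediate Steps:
(-29 + S(5))² = (-29 + (-3 - 1*5))² = (-29 + (-3 - 5))² = (-29 - 8)² = (-37)² = 1369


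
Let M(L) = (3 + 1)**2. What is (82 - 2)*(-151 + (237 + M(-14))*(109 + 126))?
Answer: 4744320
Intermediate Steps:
M(L) = 16 (M(L) = 4**2 = 16)
(82 - 2)*(-151 + (237 + M(-14))*(109 + 126)) = (82 - 2)*(-151 + (237 + 16)*(109 + 126)) = 80*(-151 + 253*235) = 80*(-151 + 59455) = 80*59304 = 4744320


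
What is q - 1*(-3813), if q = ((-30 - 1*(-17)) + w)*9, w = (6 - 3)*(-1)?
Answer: 3669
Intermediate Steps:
w = -3 (w = 3*(-1) = -3)
q = -144 (q = ((-30 - 1*(-17)) - 3)*9 = ((-30 + 17) - 3)*9 = (-13 - 3)*9 = -16*9 = -144)
q - 1*(-3813) = -144 - 1*(-3813) = -144 + 3813 = 3669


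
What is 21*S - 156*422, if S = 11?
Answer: -65601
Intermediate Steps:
21*S - 156*422 = 21*11 - 156*422 = 231 - 65832 = -65601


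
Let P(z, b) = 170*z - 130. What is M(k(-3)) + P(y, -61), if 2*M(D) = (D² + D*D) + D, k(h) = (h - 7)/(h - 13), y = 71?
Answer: 764205/64 ≈ 11941.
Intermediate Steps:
k(h) = (-7 + h)/(-13 + h)
M(D) = D² + D/2 (M(D) = ((D² + D*D) + D)/2 = ((D² + D²) + D)/2 = (2*D² + D)/2 = (D + 2*D²)/2 = D² + D/2)
P(z, b) = -130 + 170*z
M(k(-3)) + P(y, -61) = ((-7 - 3)/(-13 - 3))*(½ + (-7 - 3)/(-13 - 3)) + (-130 + 170*71) = (-10/(-16))*(½ - 10/(-16)) + (-130 + 12070) = (-1/16*(-10))*(½ - 1/16*(-10)) + 11940 = 5*(½ + 5/8)/8 + 11940 = (5/8)*(9/8) + 11940 = 45/64 + 11940 = 764205/64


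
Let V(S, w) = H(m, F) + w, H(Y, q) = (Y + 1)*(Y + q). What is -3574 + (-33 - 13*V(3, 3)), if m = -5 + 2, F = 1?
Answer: -3698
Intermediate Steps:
m = -3
H(Y, q) = (1 + Y)*(Y + q)
V(S, w) = 4 + w (V(S, w) = (-3 + 1 + (-3)² - 3*1) + w = (-3 + 1 + 9 - 3) + w = 4 + w)
-3574 + (-33 - 13*V(3, 3)) = -3574 + (-33 - 13*(4 + 3)) = -3574 + (-33 - 13*7) = -3574 + (-33 - 91) = -3574 - 124 = -3698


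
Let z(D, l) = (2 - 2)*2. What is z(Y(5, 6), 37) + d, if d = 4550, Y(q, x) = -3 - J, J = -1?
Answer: 4550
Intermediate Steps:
Y(q, x) = -2 (Y(q, x) = -3 - 1*(-1) = -3 + 1 = -2)
z(D, l) = 0 (z(D, l) = 0*2 = 0)
z(Y(5, 6), 37) + d = 0 + 4550 = 4550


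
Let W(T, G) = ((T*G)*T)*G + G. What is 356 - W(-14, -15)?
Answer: -43729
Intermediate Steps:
W(T, G) = G + G²*T² (W(T, G) = ((G*T)*T)*G + G = (G*T²)*G + G = G²*T² + G = G + G²*T²)
356 - W(-14, -15) = 356 - (-15)*(1 - 15*(-14)²) = 356 - (-15)*(1 - 15*196) = 356 - (-15)*(1 - 2940) = 356 - (-15)*(-2939) = 356 - 1*44085 = 356 - 44085 = -43729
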